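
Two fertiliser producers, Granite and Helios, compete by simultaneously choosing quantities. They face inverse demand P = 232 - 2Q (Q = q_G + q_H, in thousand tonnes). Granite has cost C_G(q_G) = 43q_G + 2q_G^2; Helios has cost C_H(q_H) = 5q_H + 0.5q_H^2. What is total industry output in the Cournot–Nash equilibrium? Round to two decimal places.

53.58

Granite's profit: π_G = (232 - 2Q)q_G - (43q_G + 2q_G²). Setting ∂π_G/∂q_G = 0: 189 - 8q_G - 2(q_H) = 0.
Helios's profit: π_H = (232 - 2Q)q_H - (5q_H + (1/2)q_H²). Setting ∂π_H/∂q_H = 0: 227 - 5q_H - 2(q_G) = 0.
Best responses: q_G = (189 - 2q_H)/8, q_H = (227 - 2q_G)/5.
Substituting one into the other gives q_G = 491/36 and q_H = 719/18.
Total output Q = 491/36 + 719/18 = 643/12.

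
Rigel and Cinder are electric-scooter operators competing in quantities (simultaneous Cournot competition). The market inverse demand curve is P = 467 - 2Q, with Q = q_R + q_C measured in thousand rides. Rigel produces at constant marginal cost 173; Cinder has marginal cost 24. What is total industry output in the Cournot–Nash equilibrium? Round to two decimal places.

Rigel's profit: π_R = (467 - 2Q)q_R - (173q_R). Setting ∂π_R/∂q_R = 0: 294 - 4q_R - 2(q_C) = 0.
Cinder's profit: π_C = (467 - 2Q)q_C - (24q_C). Setting ∂π_C/∂q_C = 0: 443 - 4q_C - 2(q_R) = 0.
So q_R = (294 - 2q_C)/4 and q_C = (443 - 2q_R)/4.
Solving the pair: q_R = 145/6, q_C = 296/3.
Total output Q = 145/6 + 296/3 = 737/6.

122.83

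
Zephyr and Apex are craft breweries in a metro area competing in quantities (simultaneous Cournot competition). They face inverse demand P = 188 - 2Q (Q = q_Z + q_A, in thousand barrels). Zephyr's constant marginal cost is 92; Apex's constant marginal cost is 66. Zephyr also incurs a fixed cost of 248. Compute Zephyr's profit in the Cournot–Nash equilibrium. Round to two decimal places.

24.22

Zephyr's profit: π_Z = (188 - 2Q)q_Z - (92q_Z). Setting ∂π_Z/∂q_Z = 0: 96 - 4q_Z - 2(q_A) = 0.
Apex's first-order condition: 122 - 4q_A - 2(q_Z) = 0.
Rearranging gives the reaction functions q_Z = (96 - 2q_A)/4 and q_A = (122 - 2q_Z)/4.
Solving the pair: q_Z = 35/3, q_A = 74/3.
Price P = 188 - 2·(109/3) = 346/3.
Zephyr's profit: (346/3 - 92)·(35/3) - 248 = 218/9.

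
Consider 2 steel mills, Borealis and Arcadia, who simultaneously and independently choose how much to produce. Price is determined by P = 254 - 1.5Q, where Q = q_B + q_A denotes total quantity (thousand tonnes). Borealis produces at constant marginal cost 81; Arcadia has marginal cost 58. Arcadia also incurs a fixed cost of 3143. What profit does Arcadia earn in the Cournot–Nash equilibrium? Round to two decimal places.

409.67

Borealis's profit: π_B = (254 - 1.5Q)q_B - (81q_B). Setting ∂π_B/∂q_B = 0: 173 - 3q_B - (3/2)(q_A) = 0.
Arcadia's profit: π_A = (254 - 1.5Q)q_A - (58q_A). Setting ∂π_A/∂q_A = 0: 196 - 3q_A - (3/2)(q_B) = 0.
So q_B = (173 - (3/2)q_A)/3 and q_A = (196 - (3/2)q_B)/3.
Solving the pair: q_B = 100/3, q_A = 146/3.
Price P = 254 - (3/2)·82 = 131.
Arcadia's profit: (131 - 58)·(146/3) - 3143 = 1229/3.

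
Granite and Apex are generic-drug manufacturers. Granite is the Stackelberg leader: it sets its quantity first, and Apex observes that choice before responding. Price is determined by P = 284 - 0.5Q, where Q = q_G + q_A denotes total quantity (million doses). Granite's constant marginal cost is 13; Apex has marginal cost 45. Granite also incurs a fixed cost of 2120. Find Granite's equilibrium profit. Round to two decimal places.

20832.25

Solve by backward induction. Given q_G, the follower Apex maximises π_A = (284 - (1/2)q_G - (1/2)q_A)q_A - 45q_A.
Setting the follower's marginal profit to zero, 239 - (1/2)q_G - q_A = 0, i.e. q_A = (239 - (1/2)q_G).
Granite substitutes q_A(q_G) into its own profit: π_G = q_G(284 - (1/2)q_G - (239 - (1/2)q_G)/2) - 13q_G = (329/2 - (1/4)q_G)q_G - 13q_G.
Leader FOC: 303/2 - (1/2)q_G = 0, so q_G = 303.
Then q_A = (239 - (1/2)·303) = 175/2.
Price P = 284 - (1/2)·(781/2) = 355/4.
Granite's profit: (355/4 - 13)·303 - 2120 = 20832.2500.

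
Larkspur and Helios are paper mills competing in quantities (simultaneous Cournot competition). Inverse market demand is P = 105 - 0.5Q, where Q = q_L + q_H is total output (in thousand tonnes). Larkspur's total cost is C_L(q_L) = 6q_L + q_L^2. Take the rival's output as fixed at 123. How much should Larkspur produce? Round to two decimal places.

With the rival's output fixed at 123, Larkspur's profit is π_L = (105 - (1/2)·123 - (1/2)q_L)q_L - (6q_L + q_L²) = (87/2 - (1/2)q_L)q_L - (6q_L + q_L²).
∂π_L/∂q_L = 75/2 - 3q_L = 0, so q_L = 25/2.

12.50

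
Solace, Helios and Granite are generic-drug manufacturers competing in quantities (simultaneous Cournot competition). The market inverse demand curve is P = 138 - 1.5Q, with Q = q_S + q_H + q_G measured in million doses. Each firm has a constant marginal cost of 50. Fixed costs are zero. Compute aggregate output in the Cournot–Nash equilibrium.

44

Each firm earns π_i = (138 - 1.5Q)q_i - 50q_i.
First-order condition (treating rivals' output as given): 88 - 3q_i - (3/2)·Σ_{j≠i} q_j = 0.
By symmetry each firm produces the same amount; substituting Σ_{j≠i} q_j = 2q_i yields q_i = 88/6 = 44/3.
Total output Q = 44/3 + 44/3 + 44/3 = 44.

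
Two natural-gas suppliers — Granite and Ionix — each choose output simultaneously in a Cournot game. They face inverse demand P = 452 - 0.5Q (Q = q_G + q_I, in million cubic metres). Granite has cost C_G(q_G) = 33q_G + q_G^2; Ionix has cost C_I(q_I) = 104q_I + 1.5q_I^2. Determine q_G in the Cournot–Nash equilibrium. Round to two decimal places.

127.83

Granite's profit: π_G = (452 - 0.5Q)q_G - (33q_G + q_G²). Setting ∂π_G/∂q_G = 0: 419 - 3q_G - (1/2)(q_I) = 0.
Ionix's profit: π_I = (452 - 0.5Q)q_I - (104q_I + (3/2)q_I²). Setting ∂π_I/∂q_I = 0: 348 - 4q_I - (1/2)(q_G) = 0.
Best responses: q_G = (419 - (1/2)q_I)/3, q_I = (348 - (1/2)q_G)/4.
Solving the pair: q_G = 127.8298, q_I = 71.0213.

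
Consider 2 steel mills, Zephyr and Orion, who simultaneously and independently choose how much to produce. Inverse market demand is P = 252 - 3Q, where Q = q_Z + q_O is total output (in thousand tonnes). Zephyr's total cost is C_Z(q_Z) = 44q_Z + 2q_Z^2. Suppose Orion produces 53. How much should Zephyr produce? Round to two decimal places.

4.90

With the rival's output fixed at 53, Zephyr's profit is π_Z = (252 - 3·53 - 3q_Z)q_Z - (44q_Z + 2q_Z²) = (93 - 3q_Z)q_Z - (44q_Z + 2q_Z²).
∂π_Z/∂q_Z = 49 - 10q_Z = 0, so q_Z = 49/10.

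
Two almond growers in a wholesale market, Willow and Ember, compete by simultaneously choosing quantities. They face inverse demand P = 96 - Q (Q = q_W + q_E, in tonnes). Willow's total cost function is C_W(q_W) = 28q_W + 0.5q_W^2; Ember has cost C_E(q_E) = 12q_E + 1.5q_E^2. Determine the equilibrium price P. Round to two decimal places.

64.57

Willow's profit: π_W = (96 - Q)q_W - (28q_W + (1/2)q_W²). Setting ∂π_W/∂q_W = 0: 68 - 3q_W - (q_E) = 0.
Ember's profit: π_E = (96 - Q)q_E - (12q_E + (3/2)q_E²). Setting ∂π_E/∂q_E = 0: 84 - 5q_E - (q_W) = 0.
Best responses: q_W = (68 - q_E)/3, q_E = (84 - q_W)/5.
Solving the pair: q_W = 128/7, q_E = 92/7.
Total output Q = 220/7, so price P = 96 - 220/7 = 452/7.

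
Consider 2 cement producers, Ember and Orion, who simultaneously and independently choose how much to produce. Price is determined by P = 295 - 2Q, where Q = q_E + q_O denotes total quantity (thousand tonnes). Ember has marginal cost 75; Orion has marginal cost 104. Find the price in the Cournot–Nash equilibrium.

158

Ember's profit: π_E = (295 - 2Q)q_E - (75q_E). Setting ∂π_E/∂q_E = 0: 220 - 4q_E - 2(q_O) = 0.
Orion's profit: π_O = (295 - 2Q)q_O - (104q_O). Setting ∂π_O/∂q_O = 0: 191 - 4q_O - 2(q_E) = 0.
Rearranging gives the reaction functions q_E = (220 - 2q_O)/4 and q_O = (191 - 2q_E)/4.
Substituting one into the other gives q_E = 83/2 and q_O = 27.
Total output Q = 137/2, so price P = 295 - 2·(137/2) = 158.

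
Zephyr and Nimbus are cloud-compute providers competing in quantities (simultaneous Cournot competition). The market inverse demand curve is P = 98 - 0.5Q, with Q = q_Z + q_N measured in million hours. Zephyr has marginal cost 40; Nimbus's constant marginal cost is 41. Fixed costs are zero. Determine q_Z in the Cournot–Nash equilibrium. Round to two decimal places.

Zephyr's profit: π_Z = (98 - 0.5Q)q_Z - (40q_Z). Setting ∂π_Z/∂q_Z = 0: 58 - q_Z - (1/2)(q_N) = 0.
Nimbus's profit: π_N = (98 - 0.5Q)q_N - (41q_N). Setting ∂π_N/∂q_N = 0: 57 - q_N - (1/2)(q_Z) = 0.
Best responses: q_Z = (58 - (1/2)q_N), q_N = (57 - (1/2)q_Z).
Substituting one into the other gives q_Z = 118/3 and q_N = 112/3.

39.33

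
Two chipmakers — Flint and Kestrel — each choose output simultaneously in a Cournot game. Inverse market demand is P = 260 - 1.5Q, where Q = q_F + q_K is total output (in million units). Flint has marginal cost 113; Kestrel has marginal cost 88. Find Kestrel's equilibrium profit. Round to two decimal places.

2874.74

Flint's profit: π_F = (260 - 1.5Q)q_F - (113q_F). Setting ∂π_F/∂q_F = 0: 147 - 3q_F - (3/2)(q_K) = 0.
Kestrel's first-order condition: 172 - 3q_K - (3/2)(q_F) = 0.
Best responses: q_F = (147 - (3/2)q_K)/3, q_K = (172 - (3/2)q_F)/3.
Substituting one into the other gives q_F = 244/9 and q_K = 394/9.
Price P = 260 - (3/2)·(638/9) = 461/3.
Kestrel's profit: (461/3 - 88)·(394/9) = 2874.7407.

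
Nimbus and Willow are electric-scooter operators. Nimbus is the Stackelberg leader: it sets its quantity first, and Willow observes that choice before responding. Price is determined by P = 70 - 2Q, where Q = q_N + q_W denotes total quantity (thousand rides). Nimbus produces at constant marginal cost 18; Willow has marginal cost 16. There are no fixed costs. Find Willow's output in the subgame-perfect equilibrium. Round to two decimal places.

7.25

The follower Willow best-responds to any q_N: π_W = (70 - 2Q)q_W - 16q_W.
∂π_W/∂q_W = 54 - 2q_N - 4q_W = 0 gives the reaction function q_W = (54 - 2q_N)/4.
Nimbus substitutes q_W(q_N) into its own profit: π_N = q_N(70 - 2q_N - (54 - 2q_N)/2) - 18q_N = (43 - q_N)q_N - 18q_N.
Maximising: ∂π_N/∂q_N = 25 - 2q_N = 0, giving q_N = 25/2.
Then q_W = (54 - 2·(25/2))/4 = 29/4.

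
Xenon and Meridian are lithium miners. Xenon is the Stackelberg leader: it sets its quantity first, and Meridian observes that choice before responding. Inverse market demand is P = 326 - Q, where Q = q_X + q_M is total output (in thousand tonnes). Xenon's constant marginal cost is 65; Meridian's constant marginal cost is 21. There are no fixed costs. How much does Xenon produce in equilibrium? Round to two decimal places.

108.50

Solve by backward induction. Given q_X, the follower Meridian maximises π_M = (326 - q_X - q_M)q_M - 21q_M.
Follower FOC: 305 - q_X - 2q_M = 0, so q_M(q_X) = (305 - q_X)/2.
The leader anticipates this reaction. Substituting into P = 326 - Q gives P = 347/2 - (1/2)q_X, so π_X = (347/2 - (1/2)q_X)q_X - 65q_X.
Leader FOC: 217/2 - q_X = 0, so q_X = 217/2.
Then q_M = (305 - 217/2)/2 = 393/4.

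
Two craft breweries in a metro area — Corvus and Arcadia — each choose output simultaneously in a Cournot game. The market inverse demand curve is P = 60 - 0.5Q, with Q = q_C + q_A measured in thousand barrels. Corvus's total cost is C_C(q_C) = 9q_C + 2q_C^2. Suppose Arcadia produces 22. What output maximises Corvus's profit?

8

With the rival's output fixed at 22, Corvus's profit is π_C = (60 - (1/2)·22 - (1/2)q_C)q_C - (9q_C + 2q_C²) = (49 - (1/2)q_C)q_C - (9q_C + 2q_C²).
∂π_C/∂q_C = 40 - 5q_C = 0, so q_C = 8.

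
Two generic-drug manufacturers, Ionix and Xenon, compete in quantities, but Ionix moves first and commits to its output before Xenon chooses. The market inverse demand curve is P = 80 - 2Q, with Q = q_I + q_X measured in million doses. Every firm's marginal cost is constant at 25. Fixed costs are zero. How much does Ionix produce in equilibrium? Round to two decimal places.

13.75

The follower Xenon best-responds to any q_I: π_X = (80 - 2Q)q_X - 25q_X.
∂π_X/∂q_X = 55 - 2q_I - 4q_X = 0 gives the reaction function q_X = (55 - 2q_I)/4.
Ionix substitutes q_X(q_I) into its own profit: π_I = q_I(80 - 2q_I - (55 - 2q_I)/2) - 25q_I = (105/2 - q_I)q_I - 25q_I.
The leader's first-order condition 55/2 - 2q_I = 0 yields q_I = 55/4.
Then q_X = (55 - 2·(55/4))/4 = 55/8.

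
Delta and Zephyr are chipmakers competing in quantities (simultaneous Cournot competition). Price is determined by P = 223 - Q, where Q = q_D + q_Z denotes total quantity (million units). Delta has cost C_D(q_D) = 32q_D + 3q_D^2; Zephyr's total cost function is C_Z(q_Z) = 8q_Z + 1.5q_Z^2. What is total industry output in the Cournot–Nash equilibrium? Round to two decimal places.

58.18

Delta's profit: π_D = (223 - Q)q_D - (32q_D + 3q_D²). Setting ∂π_D/∂q_D = 0: 191 - 8q_D - (q_Z) = 0.
Zephyr's profit: π_Z = (223 - Q)q_Z - (8q_Z + (3/2)q_Z²). Setting ∂π_Z/∂q_Z = 0: 215 - 5q_Z - (q_D) = 0.
Rearranging gives the reaction functions q_D = (191 - q_Z)/8 and q_Z = (215 - q_D)/5.
Substituting one into the other gives q_D = 740/39 and q_Z = 1529/39.
Total output Q = 740/39 + 1529/39 = 58.1795.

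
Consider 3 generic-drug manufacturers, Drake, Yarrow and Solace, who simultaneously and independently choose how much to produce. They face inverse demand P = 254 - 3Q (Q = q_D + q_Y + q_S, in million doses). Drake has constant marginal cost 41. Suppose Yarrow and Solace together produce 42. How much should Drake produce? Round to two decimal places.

With rivals' combined output fixed at 42, Drake's profit is π_D = (254 - 3·42 - 3q_D)q_D - (41q_D) = (128 - 3q_D)q_D - (41q_D).
∂π_D/∂q_D = 87 - 6q_D = 0, so q_D = 29/2.

14.50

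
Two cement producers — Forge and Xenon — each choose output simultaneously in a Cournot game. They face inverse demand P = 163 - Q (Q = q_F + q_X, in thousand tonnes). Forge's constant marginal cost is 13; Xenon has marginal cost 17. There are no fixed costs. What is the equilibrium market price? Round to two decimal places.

Forge's profit: π_F = (163 - Q)q_F - (13q_F). Setting ∂π_F/∂q_F = 0: 150 - 2q_F - (q_X) = 0.
Xenon's profit: π_X = (163 - Q)q_X - (17q_X). Setting ∂π_X/∂q_X = 0: 146 - 2q_X - (q_F) = 0.
So q_F = (150 - q_X)/2 and q_X = (146 - q_F)/2.
Solving the pair: q_F = 154/3, q_X = 142/3.
Total output Q = 296/3, so price P = 163 - 296/3 = 193/3.

64.33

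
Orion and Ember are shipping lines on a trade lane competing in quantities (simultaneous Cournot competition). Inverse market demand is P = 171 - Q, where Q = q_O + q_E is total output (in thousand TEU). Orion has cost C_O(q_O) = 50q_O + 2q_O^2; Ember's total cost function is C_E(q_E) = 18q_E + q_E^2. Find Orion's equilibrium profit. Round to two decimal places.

621.33

Orion's profit: π_O = (171 - Q)q_O - (50q_O + 2q_O²). Setting ∂π_O/∂q_O = 0: 121 - 6q_O - (q_E) = 0.
Ember's profit: π_E = (171 - Q)q_E - (18q_E + q_E²). Setting ∂π_E/∂q_E = 0: 153 - 4q_E - (q_O) = 0.
Best responses: q_O = (121 - q_E)/6, q_E = (153 - q_O)/4.
Substituting one into the other gives q_O = 331/23 and q_E = 797/23.
Price P = 171 - 1128/23 = 121.9565.
Orion's profit: 121.9565·(331/23) - 50·(331/23) - 2(331/23)² = 621.3289.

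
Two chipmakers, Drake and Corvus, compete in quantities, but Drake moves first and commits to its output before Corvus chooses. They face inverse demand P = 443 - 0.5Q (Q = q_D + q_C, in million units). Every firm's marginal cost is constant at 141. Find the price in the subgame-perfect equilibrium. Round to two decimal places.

The follower Corvus best-responds to any q_D: π_C = (443 - 0.5Q)q_C - 141q_C.
Setting the follower's marginal profit to zero, 302 - (1/2)q_D - q_C = 0, i.e. q_C = (302 - (1/2)q_D).
Drake substitutes q_C(q_D) into its own profit: π_D = q_D(443 - (1/2)q_D - (302 - (1/2)q_D)/2) - 141q_D = (292 - (1/4)q_D)q_D - 141q_D.
Leader FOC: 151 - (1/2)q_D = 0, so q_D = 302.
Then q_C = (302 - (1/2)·302) = 151.
Total output Q = 453, so price P = 443 - (1/2)·453 = 433/2.

216.50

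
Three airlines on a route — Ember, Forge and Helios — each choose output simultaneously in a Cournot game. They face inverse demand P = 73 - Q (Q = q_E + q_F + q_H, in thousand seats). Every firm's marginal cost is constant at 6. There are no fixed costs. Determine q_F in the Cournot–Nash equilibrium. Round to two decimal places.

A representative firm's profit is π_i = q_i(73 - Q) - 6q_i.
Setting ∂π_i/∂q_i = 0 with rivals' quantities fixed: 67 - 2q_i - Σ_{j≠i} q_j = 0.
With identical firms every q_j equals q_i, so Σ_{j≠i} q_j = 2q_i and 67 = 4q_i, giving q_i = 67/4.

16.75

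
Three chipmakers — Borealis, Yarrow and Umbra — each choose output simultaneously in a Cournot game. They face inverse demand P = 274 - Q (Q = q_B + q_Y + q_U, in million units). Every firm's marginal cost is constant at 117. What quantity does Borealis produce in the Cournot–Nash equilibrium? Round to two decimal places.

Each firm earns π_i = (274 - Q)q_i - 117q_i.
First-order condition (treating rivals' output as given): 157 - 2q_i - Σ_{j≠i} q_j = 0.
By symmetry each firm produces the same amount; substituting Σ_{j≠i} q_j = 2q_i yields q_i = 157/4.

39.25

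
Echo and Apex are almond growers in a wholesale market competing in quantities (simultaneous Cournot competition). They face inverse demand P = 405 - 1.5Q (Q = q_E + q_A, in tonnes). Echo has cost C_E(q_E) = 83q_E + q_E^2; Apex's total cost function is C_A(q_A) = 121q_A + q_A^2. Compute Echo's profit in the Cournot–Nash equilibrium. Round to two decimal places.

Echo's profit: π_E = (405 - 1.5Q)q_E - (83q_E + q_E²). Setting ∂π_E/∂q_E = 0: 322 - 5q_E - (3/2)(q_A) = 0.
Apex's first-order condition: 284 - 5q_A - (3/2)(q_E) = 0.
Best responses: q_E = (322 - (3/2)q_A)/5, q_A = (284 - (3/2)q_E)/5.
Solving the pair: q_E = 52.0440, q_A = 41.1868.
Price P = 405 - (3/2)·(1212/13) = 265.1538.
Echo's profit: 265.1538·52.0440 - 83·52.0440 - 52.0440² = 6771.4334.

6771.43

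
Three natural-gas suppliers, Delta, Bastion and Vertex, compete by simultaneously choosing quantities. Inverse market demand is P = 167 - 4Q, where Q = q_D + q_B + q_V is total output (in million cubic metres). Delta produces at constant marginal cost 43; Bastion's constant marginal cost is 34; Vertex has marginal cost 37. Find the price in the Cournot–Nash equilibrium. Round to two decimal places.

70.25

Delta's profit: π_D = (167 - 4Q)q_D - (43q_D). Setting ∂π_D/∂q_D = 0: 124 - 8q_D - 4(q_B + q_V) = 0.
Bastion's profit: π_B = (167 - 4Q)q_B - (34q_B). Setting ∂π_B/∂q_B = 0: 133 - 8q_B - 4(q_D + q_V) = 0.
Vertex's first-order condition: 130 - 8q_V - 4(q_D + q_B) = 0.
Adding the 3 first-order conditions: 387 − 16Q = 0, so Q = 387/16.
Back-substituting: q_D = (124 − 387/4)/4 = 109/16, q_B = (133 − 387/4)/4 = 145/16, q_V = (130 − 387/4)/4 = 133/16.
Total output Q = 387/16, so price P = 167 - 4·(387/16) = 281/4.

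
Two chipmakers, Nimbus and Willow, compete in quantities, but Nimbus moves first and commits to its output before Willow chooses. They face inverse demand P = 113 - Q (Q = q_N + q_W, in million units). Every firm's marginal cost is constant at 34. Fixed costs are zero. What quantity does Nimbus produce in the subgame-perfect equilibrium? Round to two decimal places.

Solve by backward induction. Given q_N, the follower Willow maximises π_W = (113 - q_N - q_W)q_W - 34q_W.
Setting the follower's marginal profit to zero, 79 - q_N - 2q_W = 0, i.e. q_W = (79 - q_N)/2.
The leader anticipates this reaction. Substituting into P = 113 - Q gives P = 147/2 - (1/2)q_N, so π_N = (147/2 - (1/2)q_N)q_N - 34q_N.
The leader's first-order condition 79/2 - q_N = 0 yields q_N = 79/2.
Then q_W = (79 - 79/2)/2 = 79/4.

39.50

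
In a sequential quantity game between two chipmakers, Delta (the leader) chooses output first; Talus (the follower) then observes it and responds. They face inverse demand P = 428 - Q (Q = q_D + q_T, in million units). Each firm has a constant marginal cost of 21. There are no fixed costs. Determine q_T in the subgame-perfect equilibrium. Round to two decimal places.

101.75

Solve by backward induction. Given q_D, the follower Talus maximises π_T = (428 - q_D - q_T)q_T - 21q_T.
∂π_T/∂q_T = 407 - q_D - 2q_T = 0 gives the reaction function q_T = (407 - q_D)/2.
Delta substitutes q_T(q_D) into its own profit: π_D = q_D(428 - q_D - (407 - q_D)/2) - 21q_D = (449/2 - (1/2)q_D)q_D - 21q_D.
The leader's first-order condition 407/2 - q_D = 0 yields q_D = 407/2.
Then q_T = (407 - 407/2)/2 = 407/4.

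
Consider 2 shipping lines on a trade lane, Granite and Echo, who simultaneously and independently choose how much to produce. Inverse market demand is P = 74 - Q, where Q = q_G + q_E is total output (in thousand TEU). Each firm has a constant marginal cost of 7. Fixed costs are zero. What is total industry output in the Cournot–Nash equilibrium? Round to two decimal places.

Each firm earns π_i = (74 - Q)q_i - 7q_i.
Setting ∂π_i/∂q_i = 0 with rivals' quantities fixed: 67 - 2q_i - q_j = 0.
By symmetry each firm produces the same amount; substituting q_j = q_i yields q_i = 67/3.
Total output Q = 67/3 + 67/3 = 134/3.

44.67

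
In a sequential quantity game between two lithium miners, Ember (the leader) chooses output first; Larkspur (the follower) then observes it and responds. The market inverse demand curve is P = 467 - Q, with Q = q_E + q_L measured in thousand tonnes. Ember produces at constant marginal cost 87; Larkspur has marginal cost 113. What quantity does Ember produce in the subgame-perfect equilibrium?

Solve by backward induction. Given q_E, the follower Larkspur maximises π_L = (467 - q_E - q_L)q_L - 113q_L.
Setting the follower's marginal profit to zero, 354 - q_E - 2q_L = 0, i.e. q_L = (354 - q_E)/2.
The leader anticipates this reaction. Substituting into P = 467 - Q gives P = 290 - (1/2)q_E, so π_E = (290 - (1/2)q_E)q_E - 87q_E.
Leader FOC: 203 - q_E = 0, so q_E = 203.
Then q_L = (354 - 203)/2 = 151/2.

203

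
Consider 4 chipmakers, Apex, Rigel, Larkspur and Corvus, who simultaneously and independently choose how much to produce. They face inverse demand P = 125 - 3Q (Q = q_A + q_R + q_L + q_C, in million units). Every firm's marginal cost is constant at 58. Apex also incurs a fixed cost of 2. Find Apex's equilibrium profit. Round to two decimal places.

Each firm earns π_i = (125 - 3Q)q_i - 58q_i.
First-order condition (treating rivals' output as given): 67 - 6q_i - 3·Σ_{j≠i} q_j = 0.
By symmetry each firm produces the same amount; substituting Σ_{j≠i} q_j = 3q_i yields q_i = 67/15.
Price P = 125 - 3·(268/15) = 357/5.
Apex's profit: (357/5 - 58)·(67/15) - 2 = 57.8533.

57.85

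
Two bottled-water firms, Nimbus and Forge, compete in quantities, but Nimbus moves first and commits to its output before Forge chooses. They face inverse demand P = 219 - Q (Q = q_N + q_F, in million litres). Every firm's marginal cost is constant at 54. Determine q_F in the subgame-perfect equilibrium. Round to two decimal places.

41.25

The follower Forge best-responds to any q_N: π_F = (219 - Q)q_F - 54q_F.
Setting the follower's marginal profit to zero, 165 - q_N - 2q_F = 0, i.e. q_F = (165 - q_N)/2.
The leader anticipates this reaction. Substituting into P = 219 - Q gives P = 273/2 - (1/2)q_N, so π_N = (273/2 - (1/2)q_N)q_N - 54q_N.
The leader's first-order condition 165/2 - q_N = 0 yields q_N = 165/2.
Then q_F = (165 - 165/2)/2 = 165/4.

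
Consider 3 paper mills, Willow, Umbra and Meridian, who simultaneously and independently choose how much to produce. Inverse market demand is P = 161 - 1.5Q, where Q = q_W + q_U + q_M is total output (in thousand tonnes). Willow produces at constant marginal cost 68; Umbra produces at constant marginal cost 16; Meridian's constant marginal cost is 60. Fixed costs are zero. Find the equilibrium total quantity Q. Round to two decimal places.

56.50

Willow's profit: π_W = (161 - 1.5Q)q_W - (68q_W). Setting ∂π_W/∂q_W = 0: 93 - 3q_W - (3/2)(q_U + q_M) = 0.
Umbra's first-order condition: 145 - 3q_U - (3/2)(q_W + q_M) = 0.
Meridian's profit: π_M = (161 - 1.5Q)q_M - (60q_M). Setting ∂π_M/∂q_M = 0: 101 - 3q_M - (3/2)(q_W + q_U) = 0.
Summing all 3 equations gives 339 − 6Q = 0, hence Q = 113/2.
Back-substituting: q_W = (93 − 339/4)/(3/2) = 11/2, q_U = (145 − 339/4)/(3/2) = 241/6, q_M = (101 − 339/4)/(3/2) = 65/6.
Total output Q = 11/2 + 241/6 + 65/6 = 113/2.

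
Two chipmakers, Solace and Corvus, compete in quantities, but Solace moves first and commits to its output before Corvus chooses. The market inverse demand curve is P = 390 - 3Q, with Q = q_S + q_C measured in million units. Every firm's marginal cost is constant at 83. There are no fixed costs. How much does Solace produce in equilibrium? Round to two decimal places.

Solve by backward induction. Given q_S, the follower Corvus maximises π_C = (390 - 3q_S - 3q_C)q_C - 83q_C.
Setting the follower's marginal profit to zero, 307 - 3q_S - 6q_C = 0, i.e. q_C = (307 - 3q_S)/6.
Solace substitutes q_C(q_S) into its own profit: π_S = q_S(390 - 3q_S - (307 - 3q_S)/2) - 83q_S = (473/2 - (3/2)q_S)q_S - 83q_S.
The leader's first-order condition 307/2 - 3q_S = 0 yields q_S = 307/6.
Then q_C = (307 - 3·(307/6))/6 = 307/12.

51.17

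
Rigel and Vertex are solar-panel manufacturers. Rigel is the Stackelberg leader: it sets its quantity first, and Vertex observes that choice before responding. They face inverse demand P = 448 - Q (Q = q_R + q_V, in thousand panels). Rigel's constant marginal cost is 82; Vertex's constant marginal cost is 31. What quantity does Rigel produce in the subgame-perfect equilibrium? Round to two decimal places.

157.50

Solve by backward induction. Given q_R, the follower Vertex maximises π_V = (448 - q_R - q_V)q_V - 31q_V.
Follower FOC: 417 - q_R - 2q_V = 0, so q_V(q_R) = (417 - q_R)/2.
Rigel substitutes q_V(q_R) into its own profit: π_R = q_R(448 - q_R - (417 - q_R)/2) - 82q_R = (479/2 - (1/2)q_R)q_R - 82q_R.
The leader's first-order condition 315/2 - q_R = 0 yields q_R = 315/2.
Then q_V = (417 - 315/2)/2 = 519/4.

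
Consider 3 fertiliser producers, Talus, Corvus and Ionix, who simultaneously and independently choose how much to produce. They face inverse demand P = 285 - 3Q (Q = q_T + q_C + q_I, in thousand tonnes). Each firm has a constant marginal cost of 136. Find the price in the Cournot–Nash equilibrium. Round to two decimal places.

Each firm earns π_i = (285 - 3Q)q_i - 136q_i.
Setting ∂π_i/∂q_i = 0 with rivals' quantities fixed: 149 - 6q_i - 3·Σ_{j≠i} q_j = 0.
With identical firms every q_j equals q_i, so Σ_{j≠i} q_j = 2q_i and 149 = 12q_i, giving q_i = 149/12.
Total output Q = 149/4, so price P = 285 - 3·(149/4) = 693/4.

173.25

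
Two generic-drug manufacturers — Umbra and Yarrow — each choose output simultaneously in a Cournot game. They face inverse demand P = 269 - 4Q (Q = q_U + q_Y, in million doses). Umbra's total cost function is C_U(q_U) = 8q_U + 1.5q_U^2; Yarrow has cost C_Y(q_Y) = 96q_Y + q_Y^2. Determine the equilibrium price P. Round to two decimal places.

Umbra's profit: π_U = (269 - 4Q)q_U - (8q_U + (3/2)q_U²). Setting ∂π_U/∂q_U = 0: 261 - 11q_U - 4(q_Y) = 0.
Yarrow's first-order condition: 173 - 10q_Y - 4(q_U) = 0.
So q_U = (261 - 4q_Y)/11 and q_Y = (173 - 4q_U)/10.
Substituting one into the other gives q_U = 959/47 and q_Y = 859/94.
Total output Q = 29.5426, so price P = 269 - 4·29.5426 = 150.8298.

150.83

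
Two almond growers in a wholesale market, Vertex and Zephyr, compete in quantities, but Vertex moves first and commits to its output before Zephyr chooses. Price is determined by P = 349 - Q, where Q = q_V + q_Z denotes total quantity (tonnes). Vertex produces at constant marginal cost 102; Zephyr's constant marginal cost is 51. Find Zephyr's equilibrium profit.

Solve by backward induction. Given q_V, the follower Zephyr maximises π_Z = (349 - q_V - q_Z)q_Z - 51q_Z.
Setting the follower's marginal profit to zero, 298 - q_V - 2q_Z = 0, i.e. q_Z = (298 - q_V)/2.
Vertex substitutes q_Z(q_V) into its own profit: π_V = q_V(349 - q_V - (298 - q_V)/2) - 102q_V = (200 - (1/2)q_V)q_V - 102q_V.
Maximising: ∂π_V/∂q_V = 98 - q_V = 0, giving q_V = 98.
Then q_Z = (298 - 98)/2 = 100.
Price P = 349 - 198 = 151.
Zephyr's profit: (151 - 51)·100 = 10000.

10000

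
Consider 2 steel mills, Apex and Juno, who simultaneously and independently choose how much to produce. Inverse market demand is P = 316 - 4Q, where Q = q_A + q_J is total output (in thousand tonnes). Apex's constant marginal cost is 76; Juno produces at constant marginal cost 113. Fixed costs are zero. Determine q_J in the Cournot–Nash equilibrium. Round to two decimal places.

Apex's profit: π_A = (316 - 4Q)q_A - (76q_A). Setting ∂π_A/∂q_A = 0: 240 - 8q_A - 4(q_J) = 0.
Juno's first-order condition: 203 - 8q_J - 4(q_A) = 0.
Best responses: q_A = (240 - 4q_J)/8, q_J = (203 - 4q_A)/8.
Solving the pair: q_A = 277/12, q_J = 83/6.

13.83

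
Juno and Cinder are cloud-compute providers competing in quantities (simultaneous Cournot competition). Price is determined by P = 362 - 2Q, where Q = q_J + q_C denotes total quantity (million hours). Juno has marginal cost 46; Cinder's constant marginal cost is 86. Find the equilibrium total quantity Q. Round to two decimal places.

Juno's profit: π_J = (362 - 2Q)q_J - (46q_J). Setting ∂π_J/∂q_J = 0: 316 - 4q_J - 2(q_C) = 0.
Cinder's first-order condition: 276 - 4q_C - 2(q_J) = 0.
Rearranging gives the reaction functions q_J = (316 - 2q_C)/4 and q_C = (276 - 2q_J)/4.
Substituting one into the other gives q_J = 178/3 and q_C = 118/3.
Total output Q = 178/3 + 118/3 = 296/3.

98.67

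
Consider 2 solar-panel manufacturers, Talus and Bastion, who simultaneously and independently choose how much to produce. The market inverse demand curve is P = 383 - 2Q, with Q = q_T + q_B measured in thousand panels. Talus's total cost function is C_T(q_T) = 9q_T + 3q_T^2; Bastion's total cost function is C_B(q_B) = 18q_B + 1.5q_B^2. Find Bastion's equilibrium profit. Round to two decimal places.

Talus's profit: π_T = (383 - 2Q)q_T - (9q_T + 3q_T²). Setting ∂π_T/∂q_T = 0: 374 - 10q_T - 2(q_B) = 0.
Bastion's profit: π_B = (383 - 2Q)q_B - (18q_B + (3/2)q_B²). Setting ∂π_B/∂q_B = 0: 365 - 7q_B - 2(q_T) = 0.
So q_T = (374 - 2q_B)/10 and q_B = (365 - 2q_T)/7.
Substituting one into the other gives q_T = 944/33 and q_B = 1451/33.
Price P = 383 - 2·72.5758 = 237.8485.
Bastion's profit: 237.8485·(1451/33) - 18·(1451/33) - (3/2)(1451/33)² = 6766.6699.

6766.67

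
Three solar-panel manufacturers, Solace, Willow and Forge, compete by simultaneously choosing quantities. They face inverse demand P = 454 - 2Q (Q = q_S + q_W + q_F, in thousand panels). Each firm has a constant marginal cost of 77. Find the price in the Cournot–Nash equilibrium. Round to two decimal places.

171.25

Each firm earns π_i = (454 - 2Q)q_i - 77q_i.
First-order condition (treating rivals' output as given): 377 - 4q_i - 2·Σ_{j≠i} q_j = 0.
By symmetry each firm produces the same amount; substituting Σ_{j≠i} q_j = 2q_i yields q_i = 377/8.
Total output Q = 1131/8, so price P = 454 - 2·(1131/8) = 685/4.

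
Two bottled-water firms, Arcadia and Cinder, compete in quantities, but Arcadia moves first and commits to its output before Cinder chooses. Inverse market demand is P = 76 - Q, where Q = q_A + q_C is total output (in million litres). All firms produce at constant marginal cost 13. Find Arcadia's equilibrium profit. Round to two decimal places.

496.13

The follower Cinder best-responds to any q_A: π_C = (76 - Q)q_C - 13q_C.
Setting the follower's marginal profit to zero, 63 - q_A - 2q_C = 0, i.e. q_C = (63 - q_A)/2.
Arcadia substitutes q_C(q_A) into its own profit: π_A = q_A(76 - q_A - (63 - q_A)/2) - 13q_A = (89/2 - (1/2)q_A)q_A - 13q_A.
Leader FOC: 63/2 - q_A = 0, so q_A = 63/2.
Then q_C = (63 - 63/2)/2 = 63/4.
Price P = 76 - 189/4 = 115/4.
Arcadia's profit: (115/4 - 13)·(63/2) = 496.1250.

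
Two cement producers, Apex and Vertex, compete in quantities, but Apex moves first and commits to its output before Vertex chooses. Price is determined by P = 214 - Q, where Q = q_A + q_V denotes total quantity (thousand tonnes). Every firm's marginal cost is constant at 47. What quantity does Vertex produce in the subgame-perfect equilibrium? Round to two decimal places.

41.75

The follower Vertex best-responds to any q_A: π_V = (214 - Q)q_V - 47q_V.
Follower FOC: 167 - q_A - 2q_V = 0, so q_V(q_A) = (167 - q_A)/2.
The leader anticipates this reaction. Substituting into P = 214 - Q gives P = 261/2 - (1/2)q_A, so π_A = (261/2 - (1/2)q_A)q_A - 47q_A.
Maximising: ∂π_A/∂q_A = 167/2 - q_A = 0, giving q_A = 167/2.
Then q_V = (167 - 167/2)/2 = 167/4.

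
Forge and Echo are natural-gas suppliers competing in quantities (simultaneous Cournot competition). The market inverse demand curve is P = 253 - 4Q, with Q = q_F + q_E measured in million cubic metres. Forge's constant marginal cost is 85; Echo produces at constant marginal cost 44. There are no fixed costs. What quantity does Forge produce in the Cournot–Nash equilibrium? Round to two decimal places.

10.58

Forge's profit: π_F = (253 - 4Q)q_F - (85q_F). Setting ∂π_F/∂q_F = 0: 168 - 8q_F - 4(q_E) = 0.
Echo's profit: π_E = (253 - 4Q)q_E - (44q_E). Setting ∂π_E/∂q_E = 0: 209 - 8q_E - 4(q_F) = 0.
Rearranging gives the reaction functions q_F = (168 - 4q_E)/8 and q_E = (209 - 4q_F)/8.
Substituting one into the other gives q_F = 127/12 and q_E = 125/6.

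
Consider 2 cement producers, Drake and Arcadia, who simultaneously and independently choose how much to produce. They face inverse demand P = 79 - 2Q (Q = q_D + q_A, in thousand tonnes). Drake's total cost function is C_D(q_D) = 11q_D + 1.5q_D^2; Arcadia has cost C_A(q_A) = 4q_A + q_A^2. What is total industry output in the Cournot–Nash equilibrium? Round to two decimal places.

17.03

Drake's profit: π_D = (79 - 2Q)q_D - (11q_D + (3/2)q_D²). Setting ∂π_D/∂q_D = 0: 68 - 7q_D - 2(q_A) = 0.
Arcadia's first-order condition: 75 - 6q_A - 2(q_D) = 0.
Best responses: q_D = (68 - 2q_A)/7, q_A = (75 - 2q_D)/6.
Solving the pair: q_D = 129/19, q_A = 389/38.
Total output Q = 129/19 + 389/38 = 647/38.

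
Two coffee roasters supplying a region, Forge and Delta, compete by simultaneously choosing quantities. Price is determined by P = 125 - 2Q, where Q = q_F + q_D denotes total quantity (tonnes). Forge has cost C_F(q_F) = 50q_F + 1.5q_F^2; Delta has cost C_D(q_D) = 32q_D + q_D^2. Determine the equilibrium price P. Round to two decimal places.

84.74

Forge's profit: π_F = (125 - 2Q)q_F - (50q_F + (3/2)q_F²). Setting ∂π_F/∂q_F = 0: 75 - 7q_F - 2(q_D) = 0.
Delta's first-order condition: 93 - 6q_D - 2(q_F) = 0.
Best responses: q_F = (75 - 2q_D)/7, q_D = (93 - 2q_F)/6.
Solving the pair: q_F = 132/19, q_D = 501/38.
Total output Q = 765/38, so price P = 125 - 2·(765/38) = 1610/19.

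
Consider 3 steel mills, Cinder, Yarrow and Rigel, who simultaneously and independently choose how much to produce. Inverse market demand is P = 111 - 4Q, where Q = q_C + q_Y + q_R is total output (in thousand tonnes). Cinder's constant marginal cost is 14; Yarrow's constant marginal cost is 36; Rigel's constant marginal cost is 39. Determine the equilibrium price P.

50

Cinder's profit: π_C = (111 - 4Q)q_C - (14q_C). Setting ∂π_C/∂q_C = 0: 97 - 8q_C - 4(q_Y + q_R) = 0.
Yarrow's first-order condition: 75 - 8q_Y - 4(q_C + q_R) = 0.
Rigel's profit: π_R = (111 - 4Q)q_R - (39q_R). Setting ∂π_R/∂q_R = 0: 72 - 8q_R - 4(q_C + q_Y) = 0.
Summing all 3 equations gives 244 − 16Q = 0, hence Q = 61/4.
Back-substituting: q_C = (97 − 61)/4 = 9, q_Y = (75 − 61)/4 = 7/2, q_R = (72 − 61)/4 = 11/4.
Total output Q = 61/4, so price P = 111 - 4·(61/4) = 50.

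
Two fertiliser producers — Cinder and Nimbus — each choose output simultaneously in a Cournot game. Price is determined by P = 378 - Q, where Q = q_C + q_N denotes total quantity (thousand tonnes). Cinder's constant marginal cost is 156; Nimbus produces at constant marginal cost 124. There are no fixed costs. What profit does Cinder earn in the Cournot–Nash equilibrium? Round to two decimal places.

4011.11

Cinder's profit: π_C = (378 - Q)q_C - (156q_C). Setting ∂π_C/∂q_C = 0: 222 - 2q_C - (q_N) = 0.
Nimbus's first-order condition: 254 - 2q_N - (q_C) = 0.
Rearranging gives the reaction functions q_C = (222 - q_N)/2 and q_N = (254 - q_C)/2.
Substituting one into the other gives q_C = 190/3 and q_N = 286/3.
Price P = 378 - 476/3 = 658/3.
Cinder's profit: (658/3 - 156)·(190/3) = 4011.1111.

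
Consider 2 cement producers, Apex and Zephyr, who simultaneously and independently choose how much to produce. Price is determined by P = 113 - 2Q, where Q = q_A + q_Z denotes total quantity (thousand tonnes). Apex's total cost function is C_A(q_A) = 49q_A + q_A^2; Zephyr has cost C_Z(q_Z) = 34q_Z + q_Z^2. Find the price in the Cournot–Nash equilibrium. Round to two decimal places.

77.25

Apex's profit: π_A = (113 - 2Q)q_A - (49q_A + q_A²). Setting ∂π_A/∂q_A = 0: 64 - 6q_A - 2(q_Z) = 0.
Zephyr's first-order condition: 79 - 6q_Z - 2(q_A) = 0.
So q_A = (64 - 2q_Z)/6 and q_Z = (79 - 2q_A)/6.
Solving the pair: q_A = 113/16, q_Z = 173/16.
Total output Q = 143/8, so price P = 113 - 2·(143/8) = 309/4.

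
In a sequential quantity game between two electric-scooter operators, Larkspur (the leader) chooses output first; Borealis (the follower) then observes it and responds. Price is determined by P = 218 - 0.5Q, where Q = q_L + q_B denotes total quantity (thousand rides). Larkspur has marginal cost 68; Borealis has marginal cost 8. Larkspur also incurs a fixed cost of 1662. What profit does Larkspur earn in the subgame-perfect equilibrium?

Solve by backward induction. Given q_L, the follower Borealis maximises π_B = (218 - (1/2)q_L - (1/2)q_B)q_B - 8q_B.
Follower FOC: 210 - (1/2)q_L - q_B = 0, so q_B(q_L) = (210 - (1/2)q_L).
The leader anticipates this reaction. Substituting into P = 218 - 0.5Q gives P = 113 - (1/4)q_L, so π_L = (113 - (1/4)q_L)q_L - 68q_L.
Leader FOC: 45 - (1/2)q_L = 0, so q_L = 90.
Then q_B = (210 - (1/2)·90) = 165.
Price P = 218 - (1/2)·255 = 181/2.
Larkspur's profit: (181/2 - 68)·90 - 1662 = 363.

363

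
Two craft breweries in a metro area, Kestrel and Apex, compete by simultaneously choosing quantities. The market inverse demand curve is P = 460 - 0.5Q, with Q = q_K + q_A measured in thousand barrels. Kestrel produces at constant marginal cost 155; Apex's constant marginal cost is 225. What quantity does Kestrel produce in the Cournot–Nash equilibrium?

Kestrel's profit: π_K = (460 - 0.5Q)q_K - (155q_K). Setting ∂π_K/∂q_K = 0: 305 - q_K - (1/2)(q_A) = 0.
Apex's profit: π_A = (460 - 0.5Q)q_A - (225q_A). Setting ∂π_A/∂q_A = 0: 235 - q_A - (1/2)(q_K) = 0.
Rearranging gives the reaction functions q_K = (305 - (1/2)q_A) and q_A = (235 - (1/2)q_K).
Solving the pair: q_K = 250, q_A = 110.

250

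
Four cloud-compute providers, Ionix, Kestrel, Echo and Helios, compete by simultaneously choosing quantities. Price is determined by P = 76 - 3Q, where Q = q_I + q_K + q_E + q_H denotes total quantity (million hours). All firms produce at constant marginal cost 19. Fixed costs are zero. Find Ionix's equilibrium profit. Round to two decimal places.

A representative firm's profit is π_i = q_i(76 - 3Q) - 19q_i.
Setting ∂π_i/∂q_i = 0 with rivals' quantities fixed: 57 - 6q_i - 3·Σ_{j≠i} q_j = 0.
By symmetry each firm produces the same amount; substituting Σ_{j≠i} q_j = 3q_i yields q_i = 57/15 = 19/5.
Price P = 76 - 3·(76/5) = 152/5.
Ionix's profit: (152/5 - 19)·(19/5) = 1083/25.

43.32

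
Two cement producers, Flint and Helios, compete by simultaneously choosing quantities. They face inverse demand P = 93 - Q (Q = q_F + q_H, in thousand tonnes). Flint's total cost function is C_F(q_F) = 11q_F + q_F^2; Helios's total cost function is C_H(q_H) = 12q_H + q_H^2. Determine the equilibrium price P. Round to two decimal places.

60.40

Flint's profit: π_F = (93 - Q)q_F - (11q_F + q_F²). Setting ∂π_F/∂q_F = 0: 82 - 4q_F - (q_H) = 0.
Helios's first-order condition: 81 - 4q_H - (q_F) = 0.
Best responses: q_F = (82 - q_H)/4, q_H = (81 - q_F)/4.
Substituting one into the other gives q_F = 247/15 and q_H = 242/15.
Total output Q = 163/5, so price P = 93 - 163/5 = 302/5.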